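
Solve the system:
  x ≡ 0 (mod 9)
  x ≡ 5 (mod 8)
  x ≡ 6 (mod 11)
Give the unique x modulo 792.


Moduli 9, 8, 11 are pairwise coprime; by CRT there is a unique solution modulo M = 9 · 8 · 11 = 792.
Solve pairwise, accumulating the modulus:
  Start with x ≡ 0 (mod 9).
  Combine with x ≡ 5 (mod 8): since gcd(9, 8) = 1, we get a unique residue mod 72.
    Write x = 0 + 9·t and substitute into x ≡ 5 (mod 8): 9·t ≡ 5 − 0 = 5 (mod 8).
    Reduce coefficients mod 8: 1·t ≡ 5 (mod 8).
    So t ≡ 5 (mod 8).
    Then x = 0 + 9·5 = 45, valid modulo lcm(9, 8) = 72: x ≡ 45 (mod 72).
  Combine with x ≡ 6 (mod 11): since gcd(72, 11) = 1, we get a unique residue mod 792.
    Write x = 45 + 72·t and substitute into x ≡ 6 (mod 11): 72·t ≡ 6 − 45 = -39 (mod 11).
    Reduce coefficients mod 11: 6·t ≡ 5 (mod 11).
    The inverse of 6 mod 11 is 2 (since 6·2 = 12 = 1·11 + 1), so t ≡ 2·5 = 10 ≡ 10 (mod 11).
    Then x = 45 + 72·10 = 765, valid modulo lcm(72, 11) = 792: x ≡ 765 (mod 792).
Verify: 765 mod 9 = 0 ✓, 765 mod 8 = 5 ✓, 765 mod 11 = 6 ✓.

x ≡ 765 (mod 792).


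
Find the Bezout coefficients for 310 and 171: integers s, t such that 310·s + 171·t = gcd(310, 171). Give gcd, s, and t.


Euclidean algorithm on (310, 171) — divide until remainder is 0:
  310 = 1 · 171 + 139
  171 = 1 · 139 + 32
  139 = 4 · 32 + 11
  32 = 2 · 11 + 10
  11 = 1 · 10 + 1
  10 = 10 · 1 + 0
gcd(310, 171) = 1.
Track Bezout coefficients alongside the remainders: start with r₀ = 310 = a·1 + b·0 (s = 1, t = 0) and r₁ = 171 = a·0 + b·1 (s = 0, t = 1); each new remainder r_{k+1} = r_{k-1} − q_k·r_k inherits s_{k+1} = s_{k-1} − q_k·s_k, t_{k+1} = t_{k-1} − q_k·t_k, so r_k = a·s_k + b·t_k at every step:
  q = 1: r = 139, s = 1 − 1·0 = 1, t = 0 − 1·1 = -1  (check: 310·1 + 171·(-1) = 139)
  q = 1: r = 32, s = 0 − 1·1 = -1, t = 1 − 1·(-1) = 2  (check: 310·(-1) + 171·2 = 32)
  q = 4: r = 11, s = 1 − 4·(-1) = 5, t = -1 − 4·2 = -9  (check: 310·5 + 171·(-9) = 11)
  q = 2: r = 10, s = -1 − 2·5 = -11, t = 2 − 2·(-9) = 20  (check: 310·(-11) + 171·20 = 10)
  q = 1: r = 1, s = 5 − 1·(-11) = 16, t = -9 − 1·20 = -29  (check: 310·16 + 171·(-29) = 1)
The row with r = 1 (the gcd) gives the Bezout coefficients s = 16, t = -29.
Result: 310 · (16) + 171 · (-29) = 1.

gcd(310, 171) = 1; s = 16, t = -29 (check: 310·16 + 171·(-29) = 1).


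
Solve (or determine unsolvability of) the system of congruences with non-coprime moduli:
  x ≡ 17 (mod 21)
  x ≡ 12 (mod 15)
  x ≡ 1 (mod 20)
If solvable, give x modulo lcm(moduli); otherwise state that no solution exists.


Moduli 21, 15, 20 are not pairwise coprime, so CRT works modulo lcm(m_i) when all pairwise compatibility conditions hold.
Pairwise compatibility: gcd(m_i, m_j) must divide a_i - a_j for every pair.
Merge one congruence at a time:
  Start: x ≡ 17 (mod 21).
  Combine with x ≡ 12 (mod 15): gcd(21, 15) = 3, and 12 - 17 = -5 is NOT divisible by 3.
    ⇒ system is inconsistent (no integer solution).

No solution (the system is inconsistent).


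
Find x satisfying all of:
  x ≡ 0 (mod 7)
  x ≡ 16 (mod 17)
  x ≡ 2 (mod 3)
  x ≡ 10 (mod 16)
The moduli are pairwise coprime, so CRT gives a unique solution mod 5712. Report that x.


Product of moduli M = 7 · 17 · 3 · 16 = 5712.
Merge one congruence at a time:
  Start: x ≡ 0 (mod 7).
  Combine with x ≡ 16 (mod 17); new modulus lcm = 119.
    Write x = 0 + 7·t and substitute into x ≡ 16 (mod 17): 7·t ≡ 16 − 0 = 16 (mod 17).
    The inverse of 7 mod 17 is 5 (since 7·5 = 35 = 2·17 + 1), so t ≡ 5·16 = 80 ≡ 12 (mod 17).
    Then x = 0 + 7·12 = 84, valid modulo lcm(7, 17) = 119: x ≡ 84 (mod 119).
  Combine with x ≡ 2 (mod 3); new modulus lcm = 357.
    Write x = 84 + 119·t and substitute into x ≡ 2 (mod 3): 119·t ≡ 2 − 84 = -82 (mod 3).
    Reduce coefficients mod 3: 2·t ≡ 2 (mod 3).
    The inverse of 2 mod 3 is 2 (since 2·2 = 4 = 1·3 + 1), so t ≡ 2·2 = 4 ≡ 1 (mod 3).
    Then x = 84 + 119·1 = 203, valid modulo lcm(119, 3) = 357: x ≡ 203 (mod 357).
  Combine with x ≡ 10 (mod 16); new modulus lcm = 5712.
    Write x = 203 + 357·t and substitute into x ≡ 10 (mod 16): 357·t ≡ 10 − 203 = -193 (mod 16).
    Reduce coefficients mod 16: 5·t ≡ 15 (mod 16).
    The inverse of 5 mod 16 is 13 (since 5·13 = 65 = 4·16 + 1), so t ≡ 13·15 = 195 ≡ 3 (mod 16).
    Then x = 203 + 357·3 = 1274, valid modulo lcm(357, 16) = 5712: x ≡ 1274 (mod 5712).
Verify against each original: 1274 mod 7 = 0, 1274 mod 17 = 16, 1274 mod 3 = 2, 1274 mod 16 = 10.

x ≡ 1274 (mod 5712).


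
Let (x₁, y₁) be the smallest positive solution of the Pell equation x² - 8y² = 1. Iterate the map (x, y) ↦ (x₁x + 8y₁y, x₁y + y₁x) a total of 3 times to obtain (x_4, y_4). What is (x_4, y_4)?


Step 1: Find the fundamental solution (x₁, y₁) of x² - 8y² = 1.
  Expand √8 as a continued fraction. a₀ = ⌊√8⌋ = 2; iterate m_{k+1} = d_k·a_k − m_k, d_{k+1} = (8 − m_{k+1}²)/d_k, a_{k+1} = ⌊(a₀ + m_{k+1})/d_{k+1}⌋ (starting m₀ = 0, d₀ = 1), with convergents p_k = a_k·p_{k-1} + p_{k-2}, q_k = a_k·q_{k-1} + q_{k-2} (p₋₁ = 1, q₋₁ = 0):
  k = 0: a₀ = 2; p₀/q₀ = 2/1; p₀² − 8·q₀² = 4 − 8 = -4.
  k = 1: m = 2, d = 4, a = ⌊(2 + 2)/4⌋ = 1; p/q = (1·2 + 1)/(1·1 + 0) = 3/1; p² − 8·q² = 9 − 8 = 1.
  The first convergent with p² − 8·q² = 1 gives the fundamental solution (x₁, y₁) = (3, 1).
Step 2: Apply the recurrence (x_{n+1}, y_{n+1}) = (x₁x_n + 8y₁y_n, x₁y_n + y₁x_n) repeatedly.
  From (x_1, y_1) = (3, 1): x_2 = 3·3 + 8·1·1 = 17; y_2 = 3·1 + 1·3 = 6.
  From (x_2, y_2) = (17, 6): x_3 = 3·17 + 8·1·6 = 99; y_3 = 3·6 + 1·17 = 35.
  From (x_3, y_3) = (99, 35): x_4 = 3·99 + 8·1·35 = 577; y_4 = 3·35 + 1·99 = 204.
Step 3: Verify x_4² - 8·y_4² = 332929 - 332928 = 1 (should be 1). ✓

(x_1, y_1) = (3, 1); (x_4, y_4) = (577, 204).


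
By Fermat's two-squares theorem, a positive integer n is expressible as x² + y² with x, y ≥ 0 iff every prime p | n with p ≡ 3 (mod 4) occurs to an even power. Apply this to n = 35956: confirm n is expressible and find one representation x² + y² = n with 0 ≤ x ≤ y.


Step 1: Factor n = 35956 = 2^2 · 89 · 101.
Step 2: Check the mod-4 condition on each prime factor: 2 = 2 (special); 89 ≡ 1 (mod 4), exponent 1; 101 ≡ 1 (mod 4), exponent 1.
All primes ≡ 3 (mod 4) appear to even exponent (or don't appear), so by the two-squares theorem n IS expressible as a sum of two squares.
Step 3: Build a representation. Group n = k² · m with k = 2 and m = 89 · 101 = 8989 (a product of primes ≡ 1 (mod 4)); a representation of m scales to one of n via (k·x)² + (k·y)² = k²(x² + y²). Each prime p ≡ 1 (mod 4) is itself a sum of two squares; find a² by testing p − a² for a perfect square:
  89: 89 − 1² = 88, 89 − 2² = 85, 89 − 3² = 80, 89 − 4² = 73, 89 − 5² = 64 = 8² ⇒ 89 = 5² + 8².
  101: 101 − 1² = 100 = 10² ⇒ 101 = 1² + 10².
  Combine using the Brahmagupta–Fibonacci identity (a² + b²)(c² + d²) = (ac − bd)² + (ad + bc)² = (ac + bd)² + (ad − bc)²:
  89 · 101 = 8989: from (5² + 8²)(1² + 10²), take (5·1 − 8·10, 5·10 + 8·1) = (5 − 80, 50 + 8) = (-75, 58); dropping signs (only squares matter) gives (75, 58); check 75² + 58² = 5625 + 3364 = 8989 ✓.
  Scale by k = 2: (2·75, 2·58) = (150, 116).
Step 4: Order so x ≤ y and verify: 116² + 150² = 13456 + 22500 = 35956 = n. ✓

n = 35956 = 116² + 150² (one valid representation with x ≤ y).


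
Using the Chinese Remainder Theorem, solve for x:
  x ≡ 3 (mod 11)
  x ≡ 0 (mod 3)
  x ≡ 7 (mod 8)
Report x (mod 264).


Moduli 11, 3, 8 are pairwise coprime; by CRT there is a unique solution modulo M = 11 · 3 · 8 = 264.
Solve pairwise, accumulating the modulus:
  Start with x ≡ 3 (mod 11).
  Combine with x ≡ 0 (mod 3): since gcd(11, 3) = 1, we get a unique residue mod 33.
    Write x = 3 + 11·t and substitute into x ≡ 0 (mod 3): 11·t ≡ 0 − 3 = -3 (mod 3).
    Reduce coefficients mod 3: 2·t ≡ 0 (mod 3).
    The inverse of 2 mod 3 is 2 (since 2·2 = 4 = 1·3 + 1), so t ≡ 2·0 = 0 ≡ 0 (mod 3).
    Then x = 3 + 11·0 = 3, valid modulo lcm(11, 3) = 33: x ≡ 3 (mod 33).
  Combine with x ≡ 7 (mod 8): since gcd(33, 8) = 1, we get a unique residue mod 264.
    Write x = 3 + 33·t and substitute into x ≡ 7 (mod 8): 33·t ≡ 7 − 3 = 4 (mod 8).
    Reduce coefficients mod 8: 1·t ≡ 4 (mod 8).
    So t ≡ 4 (mod 8).
    Then x = 3 + 33·4 = 135, valid modulo lcm(33, 8) = 264: x ≡ 135 (mod 264).
Verify: 135 mod 11 = 3 ✓, 135 mod 3 = 0 ✓, 135 mod 8 = 7 ✓.

x ≡ 135 (mod 264).


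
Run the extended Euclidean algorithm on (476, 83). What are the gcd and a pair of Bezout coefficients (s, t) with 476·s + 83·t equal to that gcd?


Euclidean algorithm on (476, 83) — divide until remainder is 0:
  476 = 5 · 83 + 61
  83 = 1 · 61 + 22
  61 = 2 · 22 + 17
  22 = 1 · 17 + 5
  17 = 3 · 5 + 2
  5 = 2 · 2 + 1
  2 = 2 · 1 + 0
gcd(476, 83) = 1.
Track Bezout coefficients alongside the remainders: start with r₀ = 476 = a·1 + b·0 (s = 1, t = 0) and r₁ = 83 = a·0 + b·1 (s = 0, t = 1); each new remainder r_{k+1} = r_{k-1} − q_k·r_k inherits s_{k+1} = s_{k-1} − q_k·s_k, t_{k+1} = t_{k-1} − q_k·t_k, so r_k = a·s_k + b·t_k at every step:
  q = 5: r = 61, s = 1 − 5·0 = 1, t = 0 − 5·1 = -5  (check: 476·1 + 83·(-5) = 61)
  q = 1: r = 22, s = 0 − 1·1 = -1, t = 1 − 1·(-5) = 6  (check: 476·(-1) + 83·6 = 22)
  q = 2: r = 17, s = 1 − 2·(-1) = 3, t = -5 − 2·6 = -17  (check: 476·3 + 83·(-17) = 17)
  q = 1: r = 5, s = -1 − 1·3 = -4, t = 6 − 1·(-17) = 23  (check: 476·(-4) + 83·23 = 5)
  q = 3: r = 2, s = 3 − 3·(-4) = 15, t = -17 − 3·23 = -86  (check: 476·15 + 83·(-86) = 2)
  q = 2: r = 1, s = -4 − 2·15 = -34, t = 23 − 2·(-86) = 195  (check: 476·(-34) + 83·195 = 1)
The row with r = 1 (the gcd) gives the Bezout coefficients s = -34, t = 195.
Result: 476 · (-34) + 83 · (195) = 1.

gcd(476, 83) = 1; s = -34, t = 195 (check: 476·(-34) + 83·195 = 1).


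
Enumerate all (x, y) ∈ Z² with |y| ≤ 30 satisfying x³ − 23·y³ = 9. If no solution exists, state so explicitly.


The equation is x³ - 23y³ = 9. For fixed y, x³ = 23·y³ + 9, so a solution requires the RHS to be a perfect cube.
Strategy: iterate y from -30 to 30, compute RHS = 23·y³ + 9, and check whether it is a (positive or negative) perfect cube.
Check small values of y:
  y = 0: RHS = 9 is not a perfect cube.
  y = 1: RHS = 32 is not a perfect cube.
  y = -1: RHS = -14 is not a perfect cube.
  y = 2: RHS = 193 is not a perfect cube.
  y = -2: RHS = -175 is not a perfect cube.
  y = 3: RHS = 630 is not a perfect cube.
  y = -3: RHS = -612 is not a perfect cube.
Continuing the search up to |y| = 30 finds no solutions either.
No (x, y) in the scanned range satisfies the equation.

No integer solutions with |y| ≤ 30.


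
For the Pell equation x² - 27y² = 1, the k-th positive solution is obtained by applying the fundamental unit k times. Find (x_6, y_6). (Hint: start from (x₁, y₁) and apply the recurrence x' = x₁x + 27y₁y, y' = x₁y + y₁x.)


Step 1: Find the fundamental solution (x₁, y₁) of x² - 27y² = 1.
  Expand √27 as a continued fraction. a₀ = ⌊√27⌋ = 5; iterate m_{k+1} = d_k·a_k − m_k, d_{k+1} = (27 − m_{k+1}²)/d_k, a_{k+1} = ⌊(a₀ + m_{k+1})/d_{k+1}⌋ (starting m₀ = 0, d₀ = 1), with convergents p_k = a_k·p_{k-1} + p_{k-2}, q_k = a_k·q_{k-1} + q_{k-2} (p₋₁ = 1, q₋₁ = 0):
  k = 0: a₀ = 5; p₀/q₀ = 5/1; p₀² − 27·q₀² = 25 − 27 = -2.
  k = 1: m = 5, d = 2, a = ⌊(5 + 5)/2⌋ = 5; p/q = (5·5 + 1)/(5·1 + 0) = 26/5; p² − 27·q² = 676 − 675 = 1.
  The first convergent with p² − 27·q² = 1 gives the fundamental solution (x₁, y₁) = (26, 5).
Step 2: Apply the recurrence (x_{n+1}, y_{n+1}) = (x₁x_n + 27y₁y_n, x₁y_n + y₁x_n) repeatedly.
  From (x_1, y_1) = (26, 5): x_2 = 26·26 + 27·5·5 = 1351; y_2 = 26·5 + 5·26 = 260.
  From (x_2, y_2) = (1351, 260): x_3 = 26·1351 + 27·5·260 = 70226; y_3 = 26·260 + 5·1351 = 13515.
  From (x_3, y_3) = (70226, 13515): x_4 = 26·70226 + 27·5·13515 = 3650401; y_4 = 26·13515 + 5·70226 = 702520.
  From (x_4, y_4) = (3650401, 702520): x_5 = 26·3650401 + 27·5·702520 = 189750626; y_5 = 26·702520 + 5·3650401 = 36517525.
  From (x_5, y_5) = (189750626, 36517525): x_6 = 26·189750626 + 27·5·36517525 = 9863382151; y_6 = 26·36517525 + 5·189750626 = 1898208780.
Step 3: Verify x_6² - 27·y_6² = 97286307456665386801 - 97286307456665386800 = 1 (should be 1). ✓

(x_1, y_1) = (26, 5); (x_6, y_6) = (9863382151, 1898208780).


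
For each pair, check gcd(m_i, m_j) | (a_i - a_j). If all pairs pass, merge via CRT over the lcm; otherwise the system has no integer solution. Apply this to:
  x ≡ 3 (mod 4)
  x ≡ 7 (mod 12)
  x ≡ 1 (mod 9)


Moduli 4, 12, 9 are not pairwise coprime, so CRT works modulo lcm(m_i) when all pairwise compatibility conditions hold.
Pairwise compatibility: gcd(m_i, m_j) must divide a_i - a_j for every pair.
Merge one congruence at a time:
  Start: x ≡ 3 (mod 4).
  Combine with x ≡ 7 (mod 12): gcd(4, 12) = 4; 7 - 3 = 4, which IS divisible by 4, so compatible.
    Write x = 3 + 4·t and substitute into x ≡ 7 (mod 12): 4·t ≡ 7 − 3 = 4 (mod 12).
    Divide the congruence (and modulus) by g = 4: 1·t ≡ 1 (mod 3).
    So t ≡ 1 (mod 3).
    Then x = 3 + 4·1 = 7, valid modulo lcm(4, 12) = 12: x ≡ 7 (mod 12).
  Combine with x ≡ 1 (mod 9): gcd(12, 9) = 3; 1 - 7 = -6, which IS divisible by 3, so compatible.
    Write x = 7 + 12·t and substitute into x ≡ 1 (mod 9): 12·t ≡ 1 − 7 = -6 (mod 9).
    Divide the congruence (and modulus) by g = 3: 4·t ≡ -2 (mod 3).
    Reduce coefficients mod 3: 1·t ≡ 1 (mod 3).
    So t ≡ 1 (mod 3).
    Then x = 7 + 12·1 = 19, valid modulo lcm(12, 9) = 36: x ≡ 19 (mod 36).
Verify: 19 mod 4 = 3, 19 mod 12 = 7, 19 mod 9 = 1.

x ≡ 19 (mod 36).


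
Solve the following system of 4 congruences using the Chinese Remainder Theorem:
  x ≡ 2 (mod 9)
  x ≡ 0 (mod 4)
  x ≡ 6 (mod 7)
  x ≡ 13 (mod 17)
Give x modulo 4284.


Product of moduli M = 9 · 4 · 7 · 17 = 4284.
Merge one congruence at a time:
  Start: x ≡ 2 (mod 9).
  Combine with x ≡ 0 (mod 4); new modulus lcm = 36.
    Write x = 2 + 9·t and substitute into x ≡ 0 (mod 4): 9·t ≡ 0 − 2 = -2 (mod 4).
    Reduce coefficients mod 4: 1·t ≡ 2 (mod 4).
    So t ≡ 2 (mod 4).
    Then x = 2 + 9·2 = 20, valid modulo lcm(9, 4) = 36: x ≡ 20 (mod 36).
  Combine with x ≡ 6 (mod 7); new modulus lcm = 252.
    Write x = 20 + 36·t and substitute into x ≡ 6 (mod 7): 36·t ≡ 6 − 20 = -14 (mod 7).
    Reduce coefficients mod 7: 1·t ≡ 0 (mod 7).
    So t ≡ 0 (mod 7).
    Then x = 20 + 36·0 = 20, valid modulo lcm(36, 7) = 252: x ≡ 20 (mod 252).
  Combine with x ≡ 13 (mod 17); new modulus lcm = 4284.
    Write x = 20 + 252·t and substitute into x ≡ 13 (mod 17): 252·t ≡ 13 − 20 = -7 (mod 17).
    Reduce coefficients mod 17: 14·t ≡ 10 (mod 17).
    The inverse of 14 mod 17 is 11 (since 14·11 = 154 = 9·17 + 1), so t ≡ 11·10 = 110 ≡ 8 (mod 17).
    Then x = 20 + 252·8 = 2036, valid modulo lcm(252, 17) = 4284: x ≡ 2036 (mod 4284).
Verify against each original: 2036 mod 9 = 2, 2036 mod 4 = 0, 2036 mod 7 = 6, 2036 mod 17 = 13.

x ≡ 2036 (mod 4284).


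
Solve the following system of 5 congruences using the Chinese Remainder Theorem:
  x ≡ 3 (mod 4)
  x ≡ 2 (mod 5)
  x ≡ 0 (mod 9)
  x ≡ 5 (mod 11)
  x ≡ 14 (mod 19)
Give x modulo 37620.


Product of moduli M = 4 · 5 · 9 · 11 · 19 = 37620.
Merge one congruence at a time:
  Start: x ≡ 3 (mod 4).
  Combine with x ≡ 2 (mod 5); new modulus lcm = 20.
    Write x = 3 + 4·t and substitute into x ≡ 2 (mod 5): 4·t ≡ 2 − 3 = -1 (mod 5).
    Reduce coefficients mod 5: 4·t ≡ 4 (mod 5).
    The inverse of 4 mod 5 is 4 (since 4·4 = 16 = 3·5 + 1), so t ≡ 4·4 = 16 ≡ 1 (mod 5).
    Then x = 3 + 4·1 = 7, valid modulo lcm(4, 5) = 20: x ≡ 7 (mod 20).
  Combine with x ≡ 0 (mod 9); new modulus lcm = 180.
    Write x = 7 + 20·t and substitute into x ≡ 0 (mod 9): 20·t ≡ 0 − 7 = -7 (mod 9).
    Reduce coefficients mod 9: 2·t ≡ 2 (mod 9).
    The inverse of 2 mod 9 is 5 (since 2·5 = 10 = 1·9 + 1), so t ≡ 5·2 = 10 ≡ 1 (mod 9).
    Then x = 7 + 20·1 = 27, valid modulo lcm(20, 9) = 180: x ≡ 27 (mod 180).
  Combine with x ≡ 5 (mod 11); new modulus lcm = 1980.
    Write x = 27 + 180·t and substitute into x ≡ 5 (mod 11): 180·t ≡ 5 − 27 = -22 (mod 11).
    Reduce coefficients mod 11: 4·t ≡ 0 (mod 11).
    The inverse of 4 mod 11 is 3 (since 4·3 = 12 = 1·11 + 1), so t ≡ 3·0 = 0 ≡ 0 (mod 11).
    Then x = 27 + 180·0 = 27, valid modulo lcm(180, 11) = 1980: x ≡ 27 (mod 1980).
  Combine with x ≡ 14 (mod 19); new modulus lcm = 37620.
    Write x = 27 + 1980·t and substitute into x ≡ 14 (mod 19): 1980·t ≡ 14 − 27 = -13 (mod 19).
    Reduce coefficients mod 19: 4·t ≡ 6 (mod 19).
    The inverse of 4 mod 19 is 5 (since 4·5 = 20 = 1·19 + 1), so t ≡ 5·6 = 30 ≡ 11 (mod 19).
    Then x = 27 + 1980·11 = 21807, valid modulo lcm(1980, 19) = 37620: x ≡ 21807 (mod 37620).
Verify against each original: 21807 mod 4 = 3, 21807 mod 5 = 2, 21807 mod 9 = 0, 21807 mod 11 = 5, 21807 mod 19 = 14.

x ≡ 21807 (mod 37620).


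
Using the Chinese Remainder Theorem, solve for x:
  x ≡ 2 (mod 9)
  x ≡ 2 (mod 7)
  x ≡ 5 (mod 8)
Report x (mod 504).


Moduli 9, 7, 8 are pairwise coprime; by CRT there is a unique solution modulo M = 9 · 7 · 8 = 504.
Solve pairwise, accumulating the modulus:
  Start with x ≡ 2 (mod 9).
  Combine with x ≡ 2 (mod 7): since gcd(9, 7) = 1, we get a unique residue mod 63.
    Write x = 2 + 9·t and substitute into x ≡ 2 (mod 7): 9·t ≡ 2 − 2 = 0 (mod 7).
    Reduce coefficients mod 7: 2·t ≡ 0 (mod 7).
    The inverse of 2 mod 7 is 4 (since 2·4 = 8 = 1·7 + 1), so t ≡ 4·0 = 0 ≡ 0 (mod 7).
    Then x = 2 + 9·0 = 2, valid modulo lcm(9, 7) = 63: x ≡ 2 (mod 63).
  Combine with x ≡ 5 (mod 8): since gcd(63, 8) = 1, we get a unique residue mod 504.
    Write x = 2 + 63·t and substitute into x ≡ 5 (mod 8): 63·t ≡ 5 − 2 = 3 (mod 8).
    Reduce coefficients mod 8: 7·t ≡ 3 (mod 8).
    The inverse of 7 mod 8 is 7 (since 7·7 = 49 = 6·8 + 1), so t ≡ 7·3 = 21 ≡ 5 (mod 8).
    Then x = 2 + 63·5 = 317, valid modulo lcm(63, 8) = 504: x ≡ 317 (mod 504).
Verify: 317 mod 9 = 2 ✓, 317 mod 7 = 2 ✓, 317 mod 8 = 5 ✓.

x ≡ 317 (mod 504).


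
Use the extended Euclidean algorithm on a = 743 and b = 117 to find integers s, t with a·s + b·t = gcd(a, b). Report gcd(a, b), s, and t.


Euclidean algorithm on (743, 117) — divide until remainder is 0:
  743 = 6 · 117 + 41
  117 = 2 · 41 + 35
  41 = 1 · 35 + 6
  35 = 5 · 6 + 5
  6 = 1 · 5 + 1
  5 = 5 · 1 + 0
gcd(743, 117) = 1.
Track Bezout coefficients alongside the remainders: start with r₀ = 743 = a·1 + b·0 (s = 1, t = 0) and r₁ = 117 = a·0 + b·1 (s = 0, t = 1); each new remainder r_{k+1} = r_{k-1} − q_k·r_k inherits s_{k+1} = s_{k-1} − q_k·s_k, t_{k+1} = t_{k-1} − q_k·t_k, so r_k = a·s_k + b·t_k at every step:
  q = 6: r = 41, s = 1 − 6·0 = 1, t = 0 − 6·1 = -6  (check: 743·1 + 117·(-6) = 41)
  q = 2: r = 35, s = 0 − 2·1 = -2, t = 1 − 2·(-6) = 13  (check: 743·(-2) + 117·13 = 35)
  q = 1: r = 6, s = 1 − 1·(-2) = 3, t = -6 − 1·13 = -19  (check: 743·3 + 117·(-19) = 6)
  q = 5: r = 5, s = -2 − 5·3 = -17, t = 13 − 5·(-19) = 108  (check: 743·(-17) + 117·108 = 5)
  q = 1: r = 1, s = 3 − 1·(-17) = 20, t = -19 − 1·108 = -127  (check: 743·20 + 117·(-127) = 1)
The row with r = 1 (the gcd) gives the Bezout coefficients s = 20, t = -127.
Result: 743 · (20) + 117 · (-127) = 1.

gcd(743, 117) = 1; s = 20, t = -127 (check: 743·20 + 117·(-127) = 1).


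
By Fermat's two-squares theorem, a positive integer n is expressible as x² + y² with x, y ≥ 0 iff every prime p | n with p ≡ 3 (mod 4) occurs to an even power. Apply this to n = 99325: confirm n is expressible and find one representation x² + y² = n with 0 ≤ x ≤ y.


Step 1: Factor n = 99325 = 5^2 · 29 · 137.
Step 2: Check the mod-4 condition on each prime factor: 5 ≡ 1 (mod 4), exponent 2; 29 ≡ 1 (mod 4), exponent 1; 137 ≡ 1 (mod 4), exponent 1.
All primes ≡ 3 (mod 4) appear to even exponent (or don't appear), so by the two-squares theorem n IS expressible as a sum of two squares.
Step 3: Build a representation. Group n = k² · m with k = 5 and m = 29 · 137 = 3973 (a product of primes ≡ 1 (mod 4)); a representation of m scales to one of n via (k·x)² + (k·y)² = k²(x² + y²). Each prime p ≡ 1 (mod 4) is itself a sum of two squares; find a² by testing p − a² for a perfect square:
  29: 29 − 1² = 28, 29 − 2² = 25 = 5² ⇒ 29 = 2² + 5².
  137: 137 − 1² = 136, 137 − 2² = 133, 137 − 3² = 128, 137 − 4² = 121 = 11² ⇒ 137 = 4² + 11².
  Combine using the Brahmagupta–Fibonacci identity (a² + b²)(c² + d²) = (ac − bd)² + (ad + bc)² = (ac + bd)² + (ad − bc)²:
  29 · 137 = 3973: from (2² + 5²)(4² + 11²), take (2·4 − 5·11, 2·11 + 5·4) = (8 − 55, 22 + 20) = (-47, 42); dropping signs (only squares matter) gives (47, 42); check 47² + 42² = 2209 + 1764 = 3973 ✓.
  Scale by k = 5: (5·47, 5·42) = (235, 210).
Step 4: Order so x ≤ y and verify: 210² + 235² = 44100 + 55225 = 99325 = n. ✓

n = 99325 = 210² + 235² (one valid representation with x ≤ y).


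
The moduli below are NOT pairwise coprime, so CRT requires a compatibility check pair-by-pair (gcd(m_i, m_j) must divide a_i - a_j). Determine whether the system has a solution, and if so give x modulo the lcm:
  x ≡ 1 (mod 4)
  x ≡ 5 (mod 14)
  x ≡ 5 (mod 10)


Moduli 4, 14, 10 are not pairwise coprime, so CRT works modulo lcm(m_i) when all pairwise compatibility conditions hold.
Pairwise compatibility: gcd(m_i, m_j) must divide a_i - a_j for every pair.
Merge one congruence at a time:
  Start: x ≡ 1 (mod 4).
  Combine with x ≡ 5 (mod 14): gcd(4, 14) = 2; 5 - 1 = 4, which IS divisible by 2, so compatible.
    Write x = 1 + 4·t and substitute into x ≡ 5 (mod 14): 4·t ≡ 5 − 1 = 4 (mod 14).
    Divide the congruence (and modulus) by g = 2: 2·t ≡ 2 (mod 7).
    The inverse of 2 mod 7 is 4 (since 2·4 = 8 = 1·7 + 1), so t ≡ 4·2 = 8 ≡ 1 (mod 7).
    Then x = 1 + 4·1 = 5, valid modulo lcm(4, 14) = 28: x ≡ 5 (mod 28).
  Combine with x ≡ 5 (mod 10): gcd(28, 10) = 2; 5 - 5 = 0, which IS divisible by 2, so compatible.
    Write x = 5 + 28·t and substitute into x ≡ 5 (mod 10): 28·t ≡ 5 − 5 = 0 (mod 10).
    Divide the congruence (and modulus) by g = 2: 14·t ≡ 0 (mod 5).
    Reduce coefficients mod 5: 4·t ≡ 0 (mod 5).
    The inverse of 4 mod 5 is 4 (since 4·4 = 16 = 3·5 + 1), so t ≡ 4·0 = 0 ≡ 0 (mod 5).
    Then x = 5 + 28·0 = 5, valid modulo lcm(28, 10) = 140: x ≡ 5 (mod 140).
Verify: 5 mod 4 = 1, 5 mod 14 = 5, 5 mod 10 = 5.

x ≡ 5 (mod 140).


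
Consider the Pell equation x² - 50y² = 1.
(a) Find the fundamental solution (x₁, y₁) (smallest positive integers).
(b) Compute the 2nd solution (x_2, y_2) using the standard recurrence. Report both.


Step 1: Find the fundamental solution (x₁, y₁) of x² - 50y² = 1.
  Expand √50 as a continued fraction. a₀ = ⌊√50⌋ = 7; iterate m_{k+1} = d_k·a_k − m_k, d_{k+1} = (50 − m_{k+1}²)/d_k, a_{k+1} = ⌊(a₀ + m_{k+1})/d_{k+1}⌋ (starting m₀ = 0, d₀ = 1), with convergents p_k = a_k·p_{k-1} + p_{k-2}, q_k = a_k·q_{k-1} + q_{k-2} (p₋₁ = 1, q₋₁ = 0):
  k = 0: a₀ = 7; p₀/q₀ = 7/1; p₀² − 50·q₀² = 49 − 50 = -1.
  k = 1: m = 7, d = 1, a = ⌊(7 + 7)/1⌋ = 14; p/q = (14·7 + 1)/(14·1 + 0) = 99/14; p² − 50·q² = 9801 − 9800 = 1.
  The first convergent with p² − 50·q² = 1 gives the fundamental solution (x₁, y₁) = (99, 14).
Step 2: Apply the recurrence (x_{n+1}, y_{n+1}) = (x₁x_n + 50y₁y_n, x₁y_n + y₁x_n) repeatedly.
  From (x_1, y_1) = (99, 14): x_2 = 99·99 + 50·14·14 = 19601; y_2 = 99·14 + 14·99 = 2772.
Step 3: Verify x_2² - 50·y_2² = 384199201 - 384199200 = 1 (should be 1). ✓

(x_1, y_1) = (99, 14); (x_2, y_2) = (19601, 2772).


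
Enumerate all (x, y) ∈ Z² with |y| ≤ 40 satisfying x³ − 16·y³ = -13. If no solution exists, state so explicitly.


The equation is x³ - 16y³ = -13. For fixed y, x³ = 16·y³ − 13, so a solution requires the RHS to be a perfect cube.
Strategy: iterate y from -40 to 40, compute RHS = 16·y³ − 13, and check whether it is a (positive or negative) perfect cube.
Check small values of y:
  y = 0: RHS = -13 is not a perfect cube.
  y = 1: RHS = 3 is not a perfect cube.
  y = -1: RHS = -29 is not a perfect cube.
  y = 2: RHS = 115 is not a perfect cube.
  y = -2: RHS = -141 is not a perfect cube.
  y = 3: RHS = 419 is not a perfect cube.
  y = -3: RHS = -445 is not a perfect cube.
Continuing the search up to |y| = 40 finds no solutions either.
No (x, y) in the scanned range satisfies the equation.

No integer solutions with |y| ≤ 40.


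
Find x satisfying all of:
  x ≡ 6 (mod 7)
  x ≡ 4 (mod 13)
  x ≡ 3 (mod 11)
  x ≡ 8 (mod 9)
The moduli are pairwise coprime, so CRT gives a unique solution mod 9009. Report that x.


Product of moduli M = 7 · 13 · 11 · 9 = 9009.
Merge one congruence at a time:
  Start: x ≡ 6 (mod 7).
  Combine with x ≡ 4 (mod 13); new modulus lcm = 91.
    Write x = 6 + 7·t and substitute into x ≡ 4 (mod 13): 7·t ≡ 4 − 6 = -2 (mod 13).
    Reduce coefficients mod 13: 7·t ≡ 11 (mod 13).
    The inverse of 7 mod 13 is 2 (since 7·2 = 14 = 1·13 + 1), so t ≡ 2·11 = 22 ≡ 9 (mod 13).
    Then x = 6 + 7·9 = 69, valid modulo lcm(7, 13) = 91: x ≡ 69 (mod 91).
  Combine with x ≡ 3 (mod 11); new modulus lcm = 1001.
    Write x = 69 + 91·t and substitute into x ≡ 3 (mod 11): 91·t ≡ 3 − 69 = -66 (mod 11).
    Reduce coefficients mod 11: 3·t ≡ 0 (mod 11).
    The inverse of 3 mod 11 is 4 (since 3·4 = 12 = 1·11 + 1), so t ≡ 4·0 = 0 ≡ 0 (mod 11).
    Then x = 69 + 91·0 = 69, valid modulo lcm(91, 11) = 1001: x ≡ 69 (mod 1001).
  Combine with x ≡ 8 (mod 9); new modulus lcm = 9009.
    Write x = 69 + 1001·t and substitute into x ≡ 8 (mod 9): 1001·t ≡ 8 − 69 = -61 (mod 9).
    Reduce coefficients mod 9: 2·t ≡ 2 (mod 9).
    The inverse of 2 mod 9 is 5 (since 2·5 = 10 = 1·9 + 1), so t ≡ 5·2 = 10 ≡ 1 (mod 9).
    Then x = 69 + 1001·1 = 1070, valid modulo lcm(1001, 9) = 9009: x ≡ 1070 (mod 9009).
Verify against each original: 1070 mod 7 = 6, 1070 mod 13 = 4, 1070 mod 11 = 3, 1070 mod 9 = 8.

x ≡ 1070 (mod 9009).


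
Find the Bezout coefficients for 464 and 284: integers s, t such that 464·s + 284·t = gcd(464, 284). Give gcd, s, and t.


Euclidean algorithm on (464, 284) — divide until remainder is 0:
  464 = 1 · 284 + 180
  284 = 1 · 180 + 104
  180 = 1 · 104 + 76
  104 = 1 · 76 + 28
  76 = 2 · 28 + 20
  28 = 1 · 20 + 8
  20 = 2 · 8 + 4
  8 = 2 · 4 + 0
gcd(464, 284) = 4.
Track Bezout coefficients alongside the remainders: start with r₀ = 464 = a·1 + b·0 (s = 1, t = 0) and r₁ = 284 = a·0 + b·1 (s = 0, t = 1); each new remainder r_{k+1} = r_{k-1} − q_k·r_k inherits s_{k+1} = s_{k-1} − q_k·s_k, t_{k+1} = t_{k-1} − q_k·t_k, so r_k = a·s_k + b·t_k at every step:
  q = 1: r = 180, s = 1 − 1·0 = 1, t = 0 − 1·1 = -1  (check: 464·1 + 284·(-1) = 180)
  q = 1: r = 104, s = 0 − 1·1 = -1, t = 1 − 1·(-1) = 2  (check: 464·(-1) + 284·2 = 104)
  q = 1: r = 76, s = 1 − 1·(-1) = 2, t = -1 − 1·2 = -3  (check: 464·2 + 284·(-3) = 76)
  q = 1: r = 28, s = -1 − 1·2 = -3, t = 2 − 1·(-3) = 5  (check: 464·(-3) + 284·5 = 28)
  q = 2: r = 20, s = 2 − 2·(-3) = 8, t = -3 − 2·5 = -13  (check: 464·8 + 284·(-13) = 20)
  q = 1: r = 8, s = -3 − 1·8 = -11, t = 5 − 1·(-13) = 18  (check: 464·(-11) + 284·18 = 8)
  q = 2: r = 4, s = 8 − 2·(-11) = 30, t = -13 − 2·18 = -49  (check: 464·30 + 284·(-49) = 4)
The row with r = 4 (the gcd) gives the Bezout coefficients s = 30, t = -49.
Result: 464 · (30) + 284 · (-49) = 4.

gcd(464, 284) = 4; s = 30, t = -49 (check: 464·30 + 284·(-49) = 4).


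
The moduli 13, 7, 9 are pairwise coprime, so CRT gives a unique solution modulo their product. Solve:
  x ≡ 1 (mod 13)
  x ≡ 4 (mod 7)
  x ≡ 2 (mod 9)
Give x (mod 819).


Moduli 13, 7, 9 are pairwise coprime; by CRT there is a unique solution modulo M = 13 · 7 · 9 = 819.
Solve pairwise, accumulating the modulus:
  Start with x ≡ 1 (mod 13).
  Combine with x ≡ 4 (mod 7): since gcd(13, 7) = 1, we get a unique residue mod 91.
    Write x = 1 + 13·t and substitute into x ≡ 4 (mod 7): 13·t ≡ 4 − 1 = 3 (mod 7).
    Reduce coefficients mod 7: 6·t ≡ 3 (mod 7).
    The inverse of 6 mod 7 is 6 (since 6·6 = 36 = 5·7 + 1), so t ≡ 6·3 = 18 ≡ 4 (mod 7).
    Then x = 1 + 13·4 = 53, valid modulo lcm(13, 7) = 91: x ≡ 53 (mod 91).
  Combine with x ≡ 2 (mod 9): since gcd(91, 9) = 1, we get a unique residue mod 819.
    Write x = 53 + 91·t and substitute into x ≡ 2 (mod 9): 91·t ≡ 2 − 53 = -51 (mod 9).
    Reduce coefficients mod 9: 1·t ≡ 3 (mod 9).
    So t ≡ 3 (mod 9).
    Then x = 53 + 91·3 = 326, valid modulo lcm(91, 9) = 819: x ≡ 326 (mod 819).
Verify: 326 mod 13 = 1 ✓, 326 mod 7 = 4 ✓, 326 mod 9 = 2 ✓.

x ≡ 326 (mod 819).


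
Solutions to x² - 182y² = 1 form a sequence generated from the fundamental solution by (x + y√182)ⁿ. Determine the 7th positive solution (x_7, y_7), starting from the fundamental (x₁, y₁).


Step 1: Find the fundamental solution (x₁, y₁) of x² - 182y² = 1.
  Expand √182 as a continued fraction. a₀ = ⌊√182⌋ = 13; iterate m_{k+1} = d_k·a_k − m_k, d_{k+1} = (182 − m_{k+1}²)/d_k, a_{k+1} = ⌊(a₀ + m_{k+1})/d_{k+1}⌋ (starting m₀ = 0, d₀ = 1), with convergents p_k = a_k·p_{k-1} + p_{k-2}, q_k = a_k·q_{k-1} + q_{k-2} (p₋₁ = 1, q₋₁ = 0):
  k = 0: a₀ = 13; p₀/q₀ = 13/1; p₀² − 182·q₀² = 169 − 182 = -13.
  k = 1: m = 13, d = 13, a = ⌊(13 + 13)/13⌋ = 2; p/q = (2·13 + 1)/(2·1 + 0) = 27/2; p² − 182·q² = 729 − 728 = 1.
  The first convergent with p² − 182·q² = 1 gives the fundamental solution (x₁, y₁) = (27, 2).
Step 2: Apply the recurrence (x_{n+1}, y_{n+1}) = (x₁x_n + 182y₁y_n, x₁y_n + y₁x_n) repeatedly.
  From (x_1, y_1) = (27, 2): x_2 = 27·27 + 182·2·2 = 1457; y_2 = 27·2 + 2·27 = 108.
  From (x_2, y_2) = (1457, 108): x_3 = 27·1457 + 182·2·108 = 78651; y_3 = 27·108 + 2·1457 = 5830.
  From (x_3, y_3) = (78651, 5830): x_4 = 27·78651 + 182·2·5830 = 4245697; y_4 = 27·5830 + 2·78651 = 314712.
  From (x_4, y_4) = (4245697, 314712): x_5 = 27·4245697 + 182·2·314712 = 229188987; y_5 = 27·314712 + 2·4245697 = 16988618.
  From (x_5, y_5) = (229188987, 16988618): x_6 = 27·229188987 + 182·2·16988618 = 12371959601; y_6 = 27·16988618 + 2·229188987 = 917070660.
  From (x_6, y_6) = (12371959601, 917070660): x_7 = 27·12371959601 + 182·2·917070660 = 667856629467; y_7 = 27·917070660 + 2·12371959601 = 49504827022.
Step 3: Verify x_7² - 182·y_7² = 446032477523021732704089 - 446032477523021732704088 = 1 (should be 1). ✓

(x_1, y_1) = (27, 2); (x_7, y_7) = (667856629467, 49504827022).


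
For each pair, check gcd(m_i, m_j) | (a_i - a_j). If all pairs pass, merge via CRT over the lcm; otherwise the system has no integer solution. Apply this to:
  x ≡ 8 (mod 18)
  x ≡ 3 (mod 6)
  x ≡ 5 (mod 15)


Moduli 18, 6, 15 are not pairwise coprime, so CRT works modulo lcm(m_i) when all pairwise compatibility conditions hold.
Pairwise compatibility: gcd(m_i, m_j) must divide a_i - a_j for every pair.
Merge one congruence at a time:
  Start: x ≡ 8 (mod 18).
  Combine with x ≡ 3 (mod 6): gcd(18, 6) = 6, and 3 - 8 = -5 is NOT divisible by 6.
    ⇒ system is inconsistent (no integer solution).

No solution (the system is inconsistent).


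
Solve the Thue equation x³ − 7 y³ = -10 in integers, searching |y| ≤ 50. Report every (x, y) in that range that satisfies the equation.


The equation is x³ - 7y³ = -10. For fixed y, x³ = 7·y³ − 10, so a solution requires the RHS to be a perfect cube.
Strategy: iterate y from -50 to 50, compute RHS = 7·y³ − 10, and check whether it is a (positive or negative) perfect cube.
Check small values of y:
  y = 0: RHS = -10 is not a perfect cube.
  y = 1: RHS = -3 is not a perfect cube.
  y = -1: RHS = -17 is not a perfect cube.
  y = 2: RHS = 46 is not a perfect cube.
  y = -2: RHS = -66 is not a perfect cube.
  y = 3: RHS = 179 is not a perfect cube.
  y = -3: RHS = -199 is not a perfect cube.
Continuing the search up to |y| = 50 finds no solutions either.
No (x, y) in the scanned range satisfies the equation.

No integer solutions with |y| ≤ 50.


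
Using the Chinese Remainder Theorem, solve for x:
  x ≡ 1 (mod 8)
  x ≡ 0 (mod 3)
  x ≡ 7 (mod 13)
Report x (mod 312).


Moduli 8, 3, 13 are pairwise coprime; by CRT there is a unique solution modulo M = 8 · 3 · 13 = 312.
Solve pairwise, accumulating the modulus:
  Start with x ≡ 1 (mod 8).
  Combine with x ≡ 0 (mod 3): since gcd(8, 3) = 1, we get a unique residue mod 24.
    Write x = 1 + 8·t and substitute into x ≡ 0 (mod 3): 8·t ≡ 0 − 1 = -1 (mod 3).
    Reduce coefficients mod 3: 2·t ≡ 2 (mod 3).
    The inverse of 2 mod 3 is 2 (since 2·2 = 4 = 1·3 + 1), so t ≡ 2·2 = 4 ≡ 1 (mod 3).
    Then x = 1 + 8·1 = 9, valid modulo lcm(8, 3) = 24: x ≡ 9 (mod 24).
  Combine with x ≡ 7 (mod 13): since gcd(24, 13) = 1, we get a unique residue mod 312.
    Write x = 9 + 24·t and substitute into x ≡ 7 (mod 13): 24·t ≡ 7 − 9 = -2 (mod 13).
    Reduce coefficients mod 13: 11·t ≡ 11 (mod 13).
    The inverse of 11 mod 13 is 6 (since 11·6 = 66 = 5·13 + 1), so t ≡ 6·11 = 66 ≡ 1 (mod 13).
    Then x = 9 + 24·1 = 33, valid modulo lcm(24, 13) = 312: x ≡ 33 (mod 312).
Verify: 33 mod 8 = 1 ✓, 33 mod 3 = 0 ✓, 33 mod 13 = 7 ✓.

x ≡ 33 (mod 312).


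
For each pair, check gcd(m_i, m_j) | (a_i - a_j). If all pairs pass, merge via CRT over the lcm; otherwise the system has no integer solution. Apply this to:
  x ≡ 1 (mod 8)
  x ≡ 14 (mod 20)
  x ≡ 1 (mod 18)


Moduli 8, 20, 18 are not pairwise coprime, so CRT works modulo lcm(m_i) when all pairwise compatibility conditions hold.
Pairwise compatibility: gcd(m_i, m_j) must divide a_i - a_j for every pair.
Merge one congruence at a time:
  Start: x ≡ 1 (mod 8).
  Combine with x ≡ 14 (mod 20): gcd(8, 20) = 4, and 14 - 1 = 13 is NOT divisible by 4.
    ⇒ system is inconsistent (no integer solution).

No solution (the system is inconsistent).


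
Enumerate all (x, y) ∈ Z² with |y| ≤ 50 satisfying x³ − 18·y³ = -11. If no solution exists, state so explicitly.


The equation is x³ - 18y³ = -11. For fixed y, x³ = 18·y³ − 11, so a solution requires the RHS to be a perfect cube.
Strategy: iterate y from -50 to 50, compute RHS = 18·y³ − 11, and check whether it is a (positive or negative) perfect cube.
Check small values of y:
  y = 0: RHS = -11 is not a perfect cube.
  y = 1: RHS = 7 is not a perfect cube.
  y = -1: RHS = -29 is not a perfect cube.
  y = 2: RHS = 133 is not a perfect cube.
  y = -2: RHS = -155 is not a perfect cube.
  y = 3: RHS = 475 is not a perfect cube.
  y = -3: RHS = -497 is not a perfect cube.
Continuing the search up to |y| = 50 finds no solutions either.
No (x, y) in the scanned range satisfies the equation.

No integer solutions with |y| ≤ 50.


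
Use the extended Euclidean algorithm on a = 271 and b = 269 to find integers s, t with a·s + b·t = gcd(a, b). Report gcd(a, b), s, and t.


Euclidean algorithm on (271, 269) — divide until remainder is 0:
  271 = 1 · 269 + 2
  269 = 134 · 2 + 1
  2 = 2 · 1 + 0
gcd(271, 269) = 1.
Track Bezout coefficients alongside the remainders: start with r₀ = 271 = a·1 + b·0 (s = 1, t = 0) and r₁ = 269 = a·0 + b·1 (s = 0, t = 1); each new remainder r_{k+1} = r_{k-1} − q_k·r_k inherits s_{k+1} = s_{k-1} − q_k·s_k, t_{k+1} = t_{k-1} − q_k·t_k, so r_k = a·s_k + b·t_k at every step:
  q = 1: r = 2, s = 1 − 1·0 = 1, t = 0 − 1·1 = -1  (check: 271·1 + 269·(-1) = 2)
  q = 134: r = 1, s = 0 − 134·1 = -134, t = 1 − 134·(-1) = 135  (check: 271·(-134) + 269·135 = 1)
The row with r = 1 (the gcd) gives the Bezout coefficients s = -134, t = 135.
Result: 271 · (-134) + 269 · (135) = 1.

gcd(271, 269) = 1; s = -134, t = 135 (check: 271·(-134) + 269·135 = 1).


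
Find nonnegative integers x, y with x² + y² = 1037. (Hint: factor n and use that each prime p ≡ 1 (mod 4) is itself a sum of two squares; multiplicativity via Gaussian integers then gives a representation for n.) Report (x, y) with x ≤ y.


Step 1: Factor n = 1037 = 17 · 61.
Step 2: Check the mod-4 condition on each prime factor: 17 ≡ 1 (mod 4), exponent 1; 61 ≡ 1 (mod 4), exponent 1.
All primes ≡ 3 (mod 4) appear to even exponent (or don't appear), so by the two-squares theorem n IS expressible as a sum of two squares.
Step 3: Build a representation. Here n = 17 · 61 is a product of primes ≡ 1 (mod 4). Each prime p ≡ 1 (mod 4) is itself a sum of two squares; find a² by testing p − a² for a perfect square:
  17: 17 − 1² = 16 = 4² ⇒ 17 = 1² + 4².
  61: 61 − 1² = 60, 61 − 2² = 57, 61 − 3² = 52, 61 − 4² = 45, 61 − 5² = 36 = 6² ⇒ 61 = 5² + 6².
  Combine using the Brahmagupta–Fibonacci identity (a² + b²)(c² + d²) = (ac − bd)² + (ad + bc)² = (ac + bd)² + (ad − bc)²:
  17 · 61 = 1037: from (1² + 4²)(5² + 6²), take (1·5 − 4·6, 1·6 + 4·5) = (5 − 24, 6 + 20) = (-19, 26); dropping signs (only squares matter) gives (19, 26); check 19² + 26² = 361 + 676 = 1037 ✓.
Step 4: Order so x ≤ y and verify: 19² + 26² = 361 + 676 = 1037 = n. ✓

n = 1037 = 19² + 26² (one valid representation with x ≤ y).


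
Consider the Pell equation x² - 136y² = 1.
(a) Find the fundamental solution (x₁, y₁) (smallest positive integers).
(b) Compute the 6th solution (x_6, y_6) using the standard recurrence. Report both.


Step 1: Find the fundamental solution (x₁, y₁) of x² - 136y² = 1.
  Expand √136 as a continued fraction. a₀ = ⌊√136⌋ = 11; iterate m_{k+1} = d_k·a_k − m_k, d_{k+1} = (136 − m_{k+1}²)/d_k, a_{k+1} = ⌊(a₀ + m_{k+1})/d_{k+1}⌋ (starting m₀ = 0, d₀ = 1), with convergents p_k = a_k·p_{k-1} + p_{k-2}, q_k = a_k·q_{k-1} + q_{k-2} (p₋₁ = 1, q₋₁ = 0):
  k = 0: a₀ = 11; p₀/q₀ = 11/1; p₀² − 136·q₀² = 121 − 136 = -15.
  k = 1: m = 11, d = 15, a = ⌊(11 + 11)/15⌋ = 1; p/q = (1·11 + 1)/(1·1 + 0) = 12/1; p² − 136·q² = 144 − 136 = 8.
  k = 2: m = 4, d = 8, a = ⌊(11 + 4)/8⌋ = 1; p/q = (1·12 + 11)/(1·1 + 1) = 23/2; p² − 136·q² = 529 − 544 = -15.
  k = 3: m = 4, d = 15, a = ⌊(11 + 4)/15⌋ = 1; p/q = (1·23 + 12)/(1·2 + 1) = 35/3; p² − 136·q² = 1225 − 1224 = 1.
  The first convergent with p² − 136·q² = 1 gives the fundamental solution (x₁, y₁) = (35, 3).
Step 2: Apply the recurrence (x_{n+1}, y_{n+1}) = (x₁x_n + 136y₁y_n, x₁y_n + y₁x_n) repeatedly.
  From (x_1, y_1) = (35, 3): x_2 = 35·35 + 136·3·3 = 2449; y_2 = 35·3 + 3·35 = 210.
  From (x_2, y_2) = (2449, 210): x_3 = 35·2449 + 136·3·210 = 171395; y_3 = 35·210 + 3·2449 = 14697.
  From (x_3, y_3) = (171395, 14697): x_4 = 35·171395 + 136·3·14697 = 11995201; y_4 = 35·14697 + 3·171395 = 1028580.
  From (x_4, y_4) = (11995201, 1028580): x_5 = 35·11995201 + 136·3·1028580 = 839492675; y_5 = 35·1028580 + 3·11995201 = 71985903.
  From (x_5, y_5) = (839492675, 71985903): x_6 = 35·839492675 + 136·3·71985903 = 58752492049; y_6 = 35·71985903 + 3·839492675 = 5037984630.
Step 3: Verify x_6² - 136·y_6² = 3451855321967808218401 - 3451855321967808218400 = 1 (should be 1). ✓

(x_1, y_1) = (35, 3); (x_6, y_6) = (58752492049, 5037984630).


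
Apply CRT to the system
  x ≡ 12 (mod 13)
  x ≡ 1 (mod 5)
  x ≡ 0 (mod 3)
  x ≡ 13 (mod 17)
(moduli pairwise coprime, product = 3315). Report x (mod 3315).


Product of moduli M = 13 · 5 · 3 · 17 = 3315.
Merge one congruence at a time:
  Start: x ≡ 12 (mod 13).
  Combine with x ≡ 1 (mod 5); new modulus lcm = 65.
    Write x = 12 + 13·t and substitute into x ≡ 1 (mod 5): 13·t ≡ 1 − 12 = -11 (mod 5).
    Reduce coefficients mod 5: 3·t ≡ 4 (mod 5).
    The inverse of 3 mod 5 is 2 (since 3·2 = 6 = 1·5 + 1), so t ≡ 2·4 = 8 ≡ 3 (mod 5).
    Then x = 12 + 13·3 = 51, valid modulo lcm(13, 5) = 65: x ≡ 51 (mod 65).
  Combine with x ≡ 0 (mod 3); new modulus lcm = 195.
    Write x = 51 + 65·t and substitute into x ≡ 0 (mod 3): 65·t ≡ 0 − 51 = -51 (mod 3).
    Reduce coefficients mod 3: 2·t ≡ 0 (mod 3).
    The inverse of 2 mod 3 is 2 (since 2·2 = 4 = 1·3 + 1), so t ≡ 2·0 = 0 ≡ 0 (mod 3).
    Then x = 51 + 65·0 = 51, valid modulo lcm(65, 3) = 195: x ≡ 51 (mod 195).
  Combine with x ≡ 13 (mod 17); new modulus lcm = 3315.
    Write x = 51 + 195·t and substitute into x ≡ 13 (mod 17): 195·t ≡ 13 − 51 = -38 (mod 17).
    Reduce coefficients mod 17: 8·t ≡ 13 (mod 17).
    The inverse of 8 mod 17 is 15 (since 8·15 = 120 = 7·17 + 1), so t ≡ 15·13 = 195 ≡ 8 (mod 17).
    Then x = 51 + 195·8 = 1611, valid modulo lcm(195, 17) = 3315: x ≡ 1611 (mod 3315).
Verify against each original: 1611 mod 13 = 12, 1611 mod 5 = 1, 1611 mod 3 = 0, 1611 mod 17 = 13.

x ≡ 1611 (mod 3315).
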